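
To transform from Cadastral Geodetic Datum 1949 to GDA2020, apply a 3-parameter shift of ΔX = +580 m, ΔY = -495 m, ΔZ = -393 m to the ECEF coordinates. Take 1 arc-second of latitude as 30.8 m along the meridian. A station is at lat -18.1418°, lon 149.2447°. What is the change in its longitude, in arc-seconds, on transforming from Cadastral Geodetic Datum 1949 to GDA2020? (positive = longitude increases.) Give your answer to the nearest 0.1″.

sin φ = -0.311370, cos φ = 0.950289, sin λ = 0.511373, cos λ = -0.859359.
East component: ΔE = −sin λ·ΔX + cos λ·ΔY = −(0.511373)(580) + (-0.859359)(-495) = 128.79 m.
1° of latitude spans 3600 × 30.80 = 110880 m; at latitude φ, 1° of longitude spans that × cos φ = 105368.0 m, so Δλ = 128.79 / 105368.0 × 3600 = 4.400″.

Δλ = 4.4″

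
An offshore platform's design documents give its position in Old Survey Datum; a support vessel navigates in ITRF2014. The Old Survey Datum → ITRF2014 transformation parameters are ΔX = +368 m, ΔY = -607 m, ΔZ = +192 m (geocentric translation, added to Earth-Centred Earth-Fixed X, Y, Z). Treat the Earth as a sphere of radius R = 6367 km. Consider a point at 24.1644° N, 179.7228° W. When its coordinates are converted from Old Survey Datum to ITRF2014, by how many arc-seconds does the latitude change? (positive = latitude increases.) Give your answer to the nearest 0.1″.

sin φ = 0.409356, cos φ = 0.912375, sin λ = -0.004838, cos λ = -0.999988.
North component: ΔN = −sin φ cos λ·ΔX − sin φ sin λ·ΔY + cos φ·ΔZ = −(0.409356)(-0.999988)(368) − (0.409356)(-0.004838)(-607) + (0.912375)(192) = 324.62 m.
1° of latitude spans πR/180 = 111125 m, so Δφ = 324.62 / 111125 × 3600 = 10.516″.

Δφ = 10.5″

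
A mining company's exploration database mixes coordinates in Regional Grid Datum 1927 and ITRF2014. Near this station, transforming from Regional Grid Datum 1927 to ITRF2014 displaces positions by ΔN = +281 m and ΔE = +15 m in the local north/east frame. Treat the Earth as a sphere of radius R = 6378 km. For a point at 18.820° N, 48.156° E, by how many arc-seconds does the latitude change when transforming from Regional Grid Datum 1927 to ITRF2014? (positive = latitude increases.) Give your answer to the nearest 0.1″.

Δφ = 9.1″

On a sphere of radius R, 1 rad of latitude = R, so Δφ = ΔN / R = 281.0 / 6378000 = 4.4058e-05 rad = 9.088″.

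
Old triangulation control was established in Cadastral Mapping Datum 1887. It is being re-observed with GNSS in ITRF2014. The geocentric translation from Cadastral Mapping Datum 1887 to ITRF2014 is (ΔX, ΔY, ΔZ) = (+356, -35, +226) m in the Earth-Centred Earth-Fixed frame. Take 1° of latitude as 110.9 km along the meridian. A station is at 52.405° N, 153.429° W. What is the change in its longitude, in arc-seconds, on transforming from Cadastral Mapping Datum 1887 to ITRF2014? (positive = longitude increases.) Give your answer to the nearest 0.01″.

sin φ = 0.792343, cos φ = 0.610076, sin λ = -0.447306, cos λ = -0.894381.
East component: ΔE = −sin λ·ΔX + cos λ·ΔY = −(-0.447306)(356) + (-0.894381)(-35) = 190.54 m.
1° of latitude spans 110900 m; at latitude φ, 1° of longitude spans that × cos φ = 67657.4 m, so Δλ = 190.54 / 67657.4 × 3600 = 10.139″.

Δλ = 10.14″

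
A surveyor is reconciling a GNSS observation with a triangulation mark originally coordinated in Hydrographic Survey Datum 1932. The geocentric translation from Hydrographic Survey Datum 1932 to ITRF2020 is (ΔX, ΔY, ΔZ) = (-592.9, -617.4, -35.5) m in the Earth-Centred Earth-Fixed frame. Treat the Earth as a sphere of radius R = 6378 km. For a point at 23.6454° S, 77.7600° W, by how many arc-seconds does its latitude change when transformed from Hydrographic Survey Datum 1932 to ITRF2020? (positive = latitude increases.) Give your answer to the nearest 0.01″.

sin φ = -0.401075, cos φ = 0.916045, sin λ = -0.977268, cos λ = 0.212007.
North component: ΔN = −sin φ cos λ·ΔX − sin φ sin λ·ΔY + cos φ·ΔZ = −(-0.401075)(0.212007)(-592.9) − (-0.401075)(-0.977268)(-617.4) + (0.916045)(-35.5) = 159.06 m.
1° of latitude spans πR/180 = 111317 m, so Δφ = 159.06 / 111317 × 3600 = 5.144″.

Δφ = 5.14″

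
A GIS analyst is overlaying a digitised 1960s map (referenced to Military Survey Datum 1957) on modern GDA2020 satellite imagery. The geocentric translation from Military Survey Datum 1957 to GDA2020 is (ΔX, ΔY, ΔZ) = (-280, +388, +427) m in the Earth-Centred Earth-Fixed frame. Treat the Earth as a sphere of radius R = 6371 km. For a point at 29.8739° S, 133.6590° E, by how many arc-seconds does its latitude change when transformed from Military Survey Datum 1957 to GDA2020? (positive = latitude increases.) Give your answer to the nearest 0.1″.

sin φ = -0.498093, cos φ = 0.867124, sin λ = 0.723461, cos λ = -0.690365.
North component: ΔN = −sin φ cos λ·ΔX − sin φ sin λ·ΔY + cos φ·ΔZ = −(-0.498093)(-0.690365)(-280) − (-0.498093)(0.723461)(388) + (0.867124)(427) = 606.36 m.
1° of latitude spans πR/180 = 111195 m, so Δφ = 606.36 / 111195 × 3600 = 19.631″.

Δφ = 19.6″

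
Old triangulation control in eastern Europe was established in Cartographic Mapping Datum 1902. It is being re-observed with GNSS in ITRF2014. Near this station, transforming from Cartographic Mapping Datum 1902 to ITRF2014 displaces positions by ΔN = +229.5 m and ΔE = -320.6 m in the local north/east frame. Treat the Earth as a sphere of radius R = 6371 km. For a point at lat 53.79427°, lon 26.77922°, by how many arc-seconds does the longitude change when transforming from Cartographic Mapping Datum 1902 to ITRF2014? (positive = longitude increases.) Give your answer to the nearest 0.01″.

Δλ = -17.57″

At latitude 53.79427°, cos φ = 0.590686.
One radian of longitude at latitude φ spans R cos φ, so Δλ = ΔE / (R cos φ) = -320.6 / (6371000 × 0.590686) = -8.5192e-05 rad = -17.572″.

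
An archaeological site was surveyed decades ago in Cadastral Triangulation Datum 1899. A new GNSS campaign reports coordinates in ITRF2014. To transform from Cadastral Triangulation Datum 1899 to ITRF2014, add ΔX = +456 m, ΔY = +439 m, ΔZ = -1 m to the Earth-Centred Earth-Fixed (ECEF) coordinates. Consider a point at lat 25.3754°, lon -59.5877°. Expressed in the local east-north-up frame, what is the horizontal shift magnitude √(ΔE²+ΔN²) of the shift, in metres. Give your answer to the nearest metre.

At φ = 25.3754°, λ = -59.5877°: sin φ = 0.428547, cos φ = 0.903519, sin λ = -0.862405, cos λ = 0.506219.
ΔE = −sin λ·ΔX + cos λ·ΔY = −(-0.862405)·(456) + (0.506219)·(439) = 615.49 m.
ΔN = −sin φ cos λ·ΔX − sin φ sin λ·ΔY + cos φ·ΔZ = −(0.428547)(0.506219)(456) − (0.428547)(-0.862405)(439) + (0.903519)(-1) = 62.42 m.
Horizontal magnitude = √(ΔE² + ΔN²) = √(615.49² + 62.42²) = 618.64 m.

619 m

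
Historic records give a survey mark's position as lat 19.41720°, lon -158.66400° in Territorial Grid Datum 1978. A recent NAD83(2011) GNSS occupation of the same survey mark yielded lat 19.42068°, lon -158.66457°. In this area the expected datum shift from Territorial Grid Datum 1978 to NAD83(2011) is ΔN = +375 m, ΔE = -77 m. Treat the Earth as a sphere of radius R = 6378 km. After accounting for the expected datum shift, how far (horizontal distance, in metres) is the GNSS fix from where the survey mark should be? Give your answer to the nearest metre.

21 m

Observed coordinate differences: Δφ = +0.00348°, Δλ = -0.00057°.
Converting to metres (1° lat = 111317 m, cos φ = 0.943123): observed ΔN = 387.4 m, observed ΔE = -59.8 m.
Subtracting the expected shift leaves a residual of 387.4 − (375) = 12.4 m north and -59.8 − (-77) = 17.2 m east.
Residual distance = √(12.4² + 17.2²) = 21.2 m.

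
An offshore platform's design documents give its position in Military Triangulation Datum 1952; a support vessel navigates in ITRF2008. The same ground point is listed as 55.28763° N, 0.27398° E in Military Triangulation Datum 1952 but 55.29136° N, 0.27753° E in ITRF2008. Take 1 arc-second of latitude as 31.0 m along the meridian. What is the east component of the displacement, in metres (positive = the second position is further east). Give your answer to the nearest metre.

Δφ = 55.29136° − 55.28763° = +0.00373°; Δλ = 0.27753° − 0.27398° = +0.00355°.
1° of latitude = 3600 × 31.00 = 111600 m.
ΔN = Δφ × 111600 = 416.3 m; ΔE = Δλ × 111600 × cos(55.28763°) = +0.00355 × 111600 × 0.569457 = 225.6 m.

ΔE = 226 m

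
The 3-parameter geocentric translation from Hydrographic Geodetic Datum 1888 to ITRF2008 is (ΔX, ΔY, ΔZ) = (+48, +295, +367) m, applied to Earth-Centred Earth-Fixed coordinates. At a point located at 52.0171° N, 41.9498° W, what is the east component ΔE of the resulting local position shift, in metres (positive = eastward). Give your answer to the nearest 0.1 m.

ΔE = 251.5 m

At φ = 52.0171°, λ = -41.9498°: sin φ = 0.788194, cos φ = 0.615426, sin λ = -0.668479, cos λ = 0.743731.
ΔE = −sin λ·ΔX + cos λ·ΔY = −(-0.668479)·(48) + (0.743731)·(295) = 251.49 m.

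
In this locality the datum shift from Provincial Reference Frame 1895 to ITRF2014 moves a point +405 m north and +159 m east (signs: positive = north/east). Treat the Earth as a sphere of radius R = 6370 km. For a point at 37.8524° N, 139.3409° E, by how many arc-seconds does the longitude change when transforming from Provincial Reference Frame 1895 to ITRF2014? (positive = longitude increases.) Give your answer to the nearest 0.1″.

Δλ = 6.5″

At latitude 37.8524°, cos φ = 0.789594.
One radian of longitude at latitude φ spans R cos φ, so Δλ = ΔE / (R cos φ) = 159.0 / (6370000 × 0.789594) = 3.1612e-05 rad = 6.520″.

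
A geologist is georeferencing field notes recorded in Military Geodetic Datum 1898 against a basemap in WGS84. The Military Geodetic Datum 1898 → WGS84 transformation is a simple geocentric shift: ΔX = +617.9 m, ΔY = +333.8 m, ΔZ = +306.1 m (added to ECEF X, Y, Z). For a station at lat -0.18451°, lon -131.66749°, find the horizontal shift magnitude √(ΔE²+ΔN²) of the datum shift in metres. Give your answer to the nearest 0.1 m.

The local east axis at (φ, λ) is (−sin λ, cos λ, 0), so ΔE = −sin(-131.66749°)·617.9 + cos(-131.66749°)·333.8 = 239.67 m.
The local north axis is (−sin φ cos λ, −sin φ sin λ, cos φ), giving ΔN = -1.323 − 0.803 + 306.098 = 303.97 m.
Horizontal magnitude = √(ΔE² + ΔN²) = √(239.67² + 303.97²) = 387.09 m.

387.1 m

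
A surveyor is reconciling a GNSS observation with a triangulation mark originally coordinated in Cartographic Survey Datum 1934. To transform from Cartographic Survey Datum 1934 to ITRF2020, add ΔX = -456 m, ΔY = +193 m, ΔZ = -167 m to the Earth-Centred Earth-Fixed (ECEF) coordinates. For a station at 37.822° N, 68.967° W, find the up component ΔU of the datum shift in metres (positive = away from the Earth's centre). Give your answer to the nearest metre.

ΔU = -374 m

The local up (radial) axis is (cos φ cos λ, cos φ sin λ, sin φ), giving ΔU = -129.279 − 142.297 − 102.406 = -373.98 m.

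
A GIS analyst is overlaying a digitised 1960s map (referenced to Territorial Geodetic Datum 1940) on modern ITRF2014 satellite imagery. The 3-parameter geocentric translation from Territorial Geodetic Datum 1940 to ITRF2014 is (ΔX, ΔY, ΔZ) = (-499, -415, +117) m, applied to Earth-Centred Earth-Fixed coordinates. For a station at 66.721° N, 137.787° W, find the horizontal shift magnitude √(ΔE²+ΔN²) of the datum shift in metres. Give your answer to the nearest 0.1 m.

The local east axis at (φ, λ) is (−sin λ, cos λ, 0), so ΔE = −sin(-137.787°)·(-499) + cos(-137.787°)·(-415) = -27.90 m.
The local north axis is (−sin φ cos λ, −sin φ sin λ, cos φ), giving ΔN = -339.498 − 256.134 + 46.239 = -549.39 m.
Horizontal magnitude = √(ΔE² + ΔN²) = √((-27.90)² + (-549.39)²) = 550.10 m.

550.1 m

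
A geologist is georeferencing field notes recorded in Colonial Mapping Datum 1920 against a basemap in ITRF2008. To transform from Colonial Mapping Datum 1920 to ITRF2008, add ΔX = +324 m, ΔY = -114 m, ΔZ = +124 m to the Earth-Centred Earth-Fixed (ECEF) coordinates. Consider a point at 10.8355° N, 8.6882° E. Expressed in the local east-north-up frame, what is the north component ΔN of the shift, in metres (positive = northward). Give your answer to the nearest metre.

The local north axis is (−sin φ cos λ, −sin φ sin λ, cos φ), giving ΔN = -60.210 + 3.237 + 121.789 = 64.82 m.

ΔN = 65 m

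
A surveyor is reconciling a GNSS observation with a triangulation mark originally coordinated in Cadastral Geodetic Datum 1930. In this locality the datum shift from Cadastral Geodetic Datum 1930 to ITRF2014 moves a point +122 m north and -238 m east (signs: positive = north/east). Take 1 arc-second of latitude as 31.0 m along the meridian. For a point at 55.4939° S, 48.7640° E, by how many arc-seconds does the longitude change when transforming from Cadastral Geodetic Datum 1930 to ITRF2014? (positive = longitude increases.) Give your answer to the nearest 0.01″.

Δλ = -13.55″

At latitude -55.4939°, cos φ = 0.566494.
1″ of longitude at this latitude = 31.00 × cos φ = 17.5613 m, so Δλ = -238.0 / 17.5613 = -13.553″.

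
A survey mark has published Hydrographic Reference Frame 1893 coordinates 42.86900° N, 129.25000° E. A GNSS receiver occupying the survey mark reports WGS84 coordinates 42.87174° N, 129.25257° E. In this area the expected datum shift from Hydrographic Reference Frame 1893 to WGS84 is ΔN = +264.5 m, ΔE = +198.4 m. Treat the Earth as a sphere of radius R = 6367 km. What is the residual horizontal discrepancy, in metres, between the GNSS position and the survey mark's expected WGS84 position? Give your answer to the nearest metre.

41 m

Observed coordinate differences: Δφ = +0.00274°, Δλ = +0.00257°.
Converting to metres (1° lat = 111125 m, cos φ = 0.732911): observed ΔN = 304.5 m, observed ΔE = 209.3 m.
Subtracting the expected shift leaves a residual of 304.5 − (264.5) = 40.0 m north and 209.3 − (198.4) = 10.9 m east.
Residual distance = √(40.0² + 10.9²) = 41.4 m.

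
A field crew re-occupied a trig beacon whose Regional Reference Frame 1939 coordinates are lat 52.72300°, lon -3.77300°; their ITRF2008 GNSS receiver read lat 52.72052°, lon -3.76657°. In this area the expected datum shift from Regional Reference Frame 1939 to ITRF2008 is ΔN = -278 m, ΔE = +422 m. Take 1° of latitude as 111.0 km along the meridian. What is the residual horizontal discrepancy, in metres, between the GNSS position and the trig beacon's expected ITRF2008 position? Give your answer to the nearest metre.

Observed coordinate differences: Δφ = -0.00248°, Δλ = +0.00643°.
Converting to metres (1° lat = 111000 m, cos φ = 0.605669): observed ΔN = -275.3 m, observed ΔE = 432.3 m.
Subtracting the expected shift leaves a residual of -275.3 − (-278) = 2.7 m north and 432.3 − (422) = 10.3 m east.
Residual distance = √(2.7² + 10.3²) = 10.6 m.

11 m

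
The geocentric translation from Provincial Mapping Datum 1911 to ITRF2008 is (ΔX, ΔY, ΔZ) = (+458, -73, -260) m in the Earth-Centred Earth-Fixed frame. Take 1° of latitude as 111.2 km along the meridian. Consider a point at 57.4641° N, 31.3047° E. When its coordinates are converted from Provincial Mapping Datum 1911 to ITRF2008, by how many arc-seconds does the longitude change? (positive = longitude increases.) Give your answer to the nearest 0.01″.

sin φ = 0.843055, cos φ = 0.537828, sin λ = 0.519589, cos λ = 0.854416.
East component: ΔE = −sin λ·ΔX + cos λ·ΔY = −(0.519589)(458) + (0.854416)(-73) = -300.34 m.
1° of latitude spans 111200 m; at latitude φ, 1° of longitude spans that × cos φ = 59806.5 m, so Δλ = -300.34 / 59806.5 × 3600 = -18.079″.

Δλ = -18.08″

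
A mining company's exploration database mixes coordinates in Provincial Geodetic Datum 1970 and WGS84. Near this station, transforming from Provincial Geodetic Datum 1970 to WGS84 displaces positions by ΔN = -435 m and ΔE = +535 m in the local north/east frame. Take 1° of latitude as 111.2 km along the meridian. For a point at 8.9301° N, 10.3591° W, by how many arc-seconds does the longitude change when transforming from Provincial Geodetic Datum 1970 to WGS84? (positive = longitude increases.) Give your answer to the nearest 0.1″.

Δλ = 17.5″

At latitude 8.9301°, cos φ = 0.987878.
1° of longitude at this latitude = 111.2 × cos φ = 109.85 km, so Δλ = 535.0 / 109852.1 = 0.0048702° = 17.533″.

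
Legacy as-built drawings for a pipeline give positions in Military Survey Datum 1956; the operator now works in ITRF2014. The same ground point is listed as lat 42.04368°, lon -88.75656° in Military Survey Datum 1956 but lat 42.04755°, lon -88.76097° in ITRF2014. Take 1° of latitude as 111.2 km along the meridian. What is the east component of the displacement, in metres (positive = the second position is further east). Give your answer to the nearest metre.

Δφ = 42.04755° − 42.04368° = +0.00387°; Δλ = -88.76097° − -88.75656° = -0.00441°.
ΔN = Δφ × 111200 = 430.3 m; ΔE = Δλ × 111200 × cos(42.04368°) = -0.00441 × 111200 × 0.742634 = -364.2 m.

ΔE = -364 m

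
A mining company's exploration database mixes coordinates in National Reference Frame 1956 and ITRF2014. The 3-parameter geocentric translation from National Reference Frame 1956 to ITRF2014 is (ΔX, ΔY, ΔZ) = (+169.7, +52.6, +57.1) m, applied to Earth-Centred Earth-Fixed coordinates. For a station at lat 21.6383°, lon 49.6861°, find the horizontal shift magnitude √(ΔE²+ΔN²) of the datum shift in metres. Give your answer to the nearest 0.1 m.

At φ = 21.6383°, λ = 49.6861°: sin φ = 0.368746, cos φ = 0.929530, sin λ = 0.762511, cos λ = 0.646975.
ΔE = −sin λ·ΔX + cos λ·ΔY = −(0.762511)·(169.7) + (0.646975)·(52.6) = -95.37 m.
ΔN = −sin φ cos λ·ΔX − sin φ sin λ·ΔY + cos φ·ΔZ = −(0.368746)(0.646975)(169.7) − (0.368746)(0.762511)(52.6) + (0.929530)(57.1) = -2.20 m.
Horizontal magnitude = √(ΔE² + ΔN²) = √((-95.37)² + (-2.20)²) = 95.39 m.

95.4 m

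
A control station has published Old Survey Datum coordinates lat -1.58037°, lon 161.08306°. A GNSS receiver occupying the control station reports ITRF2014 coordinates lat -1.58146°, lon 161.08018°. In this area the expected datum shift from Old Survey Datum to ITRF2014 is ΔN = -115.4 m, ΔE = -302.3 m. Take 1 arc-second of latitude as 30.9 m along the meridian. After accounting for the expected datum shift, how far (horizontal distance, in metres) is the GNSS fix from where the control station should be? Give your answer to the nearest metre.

19 m

Observed coordinate differences: Δφ = -0.00109°, Δλ = -0.00288°.
Converting to metres (1° lat = 111240 m, cos φ = 0.999620): observed ΔN = -121.3 m, observed ΔE = -320.2 m.
Subtracting the expected shift leaves a residual of -121.3 − (-115.4) = -5.9 m north and -320.2 − (-302.3) = -17.9 m east.
Residual distance = √((-5.9)² + (-17.9)²) = 18.9 m.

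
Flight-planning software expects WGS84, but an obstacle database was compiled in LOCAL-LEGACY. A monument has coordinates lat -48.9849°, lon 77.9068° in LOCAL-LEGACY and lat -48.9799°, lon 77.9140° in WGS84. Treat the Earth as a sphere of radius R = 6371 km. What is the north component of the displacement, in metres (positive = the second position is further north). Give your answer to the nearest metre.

Δφ = -48.9799° − -48.9849° = +0.0050°; Δλ = 77.9140° − 77.9068° = +0.0072°.
1° along a meridian = πR/180 = 111195 m.
ΔN = Δφ × 111195 = 556.0 m; ΔE = Δλ × 111195 × cos(-48.9849°) = +0.0072 × 111195 × 0.656258 = 525.4 m.

ΔN = 556 m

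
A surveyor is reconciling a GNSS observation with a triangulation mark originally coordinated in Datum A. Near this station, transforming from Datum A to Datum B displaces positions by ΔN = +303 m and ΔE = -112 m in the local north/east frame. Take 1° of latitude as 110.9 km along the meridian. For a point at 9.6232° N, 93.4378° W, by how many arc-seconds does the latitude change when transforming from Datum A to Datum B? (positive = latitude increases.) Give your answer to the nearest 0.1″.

1° of latitude = 110.9 km, so Δφ = 303.0 / 110900 = 0.0027322° = 9.836″.

Δφ = 9.8″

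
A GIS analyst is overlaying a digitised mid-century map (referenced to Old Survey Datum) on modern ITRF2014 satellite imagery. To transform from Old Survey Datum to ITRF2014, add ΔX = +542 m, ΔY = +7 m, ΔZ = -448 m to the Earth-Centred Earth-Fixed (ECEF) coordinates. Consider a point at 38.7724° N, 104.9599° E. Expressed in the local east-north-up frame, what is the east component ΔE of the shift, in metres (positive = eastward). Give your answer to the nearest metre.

The local east axis at (φ, λ) is (−sin λ, cos λ, 0), so ΔE = −sin(104.9599°)·542 + cos(104.9599°)·7 = -525.44 m.

ΔE = -525 m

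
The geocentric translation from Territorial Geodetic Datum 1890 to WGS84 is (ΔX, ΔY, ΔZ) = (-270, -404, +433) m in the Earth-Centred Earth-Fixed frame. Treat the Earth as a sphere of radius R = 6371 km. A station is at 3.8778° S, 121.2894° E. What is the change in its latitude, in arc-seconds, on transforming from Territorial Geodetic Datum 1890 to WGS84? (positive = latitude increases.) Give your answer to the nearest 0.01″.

sin φ = -0.067629, cos φ = 0.997711, sin λ = 0.854555, cos λ = -0.519361.
North component: ΔN = −sin φ cos λ·ΔX − sin φ sin λ·ΔY + cos φ·ΔZ = −(-0.067629)(-0.519361)(-270) − (-0.067629)(0.854555)(-404) + (0.997711)(433) = 418.14 m.
1° of latitude spans πR/180 = 111195 m, so Δφ = 418.14 / 111195 × 3600 = 13.538″.

Δφ = 13.54″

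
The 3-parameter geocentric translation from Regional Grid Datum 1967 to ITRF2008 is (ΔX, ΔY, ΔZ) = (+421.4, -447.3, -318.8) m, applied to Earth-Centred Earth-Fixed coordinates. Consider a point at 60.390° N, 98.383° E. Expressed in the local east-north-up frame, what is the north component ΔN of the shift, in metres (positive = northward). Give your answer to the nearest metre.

ΔN = 281 m

The local north axis is (−sin φ cos λ, −sin φ sin λ, cos φ), giving ΔN = 53.413 + 384.732 − 157.517 = 280.63 m.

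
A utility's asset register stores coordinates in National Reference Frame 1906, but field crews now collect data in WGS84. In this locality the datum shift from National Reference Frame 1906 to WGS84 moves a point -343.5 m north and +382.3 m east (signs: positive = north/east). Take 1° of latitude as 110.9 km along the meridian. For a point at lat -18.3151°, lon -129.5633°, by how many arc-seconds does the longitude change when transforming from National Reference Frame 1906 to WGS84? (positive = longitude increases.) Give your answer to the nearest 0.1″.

At latitude -18.3151°, cos φ = 0.949343.
1° of longitude at this latitude = 110.9 × cos φ = 105.28 km, so Δλ = 382.3 / 105282.1 = 0.0036312° = 13.072″.

Δλ = 13.1″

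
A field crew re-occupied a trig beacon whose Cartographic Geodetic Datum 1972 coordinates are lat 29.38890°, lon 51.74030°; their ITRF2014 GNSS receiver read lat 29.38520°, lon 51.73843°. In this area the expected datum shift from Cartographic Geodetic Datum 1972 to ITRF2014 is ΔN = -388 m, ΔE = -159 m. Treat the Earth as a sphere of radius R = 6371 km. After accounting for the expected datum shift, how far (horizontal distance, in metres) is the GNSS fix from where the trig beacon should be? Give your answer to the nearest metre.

32 m

Observed coordinate differences: Δφ = -0.00370°, Δλ = -0.00187°.
Converting to metres (1° lat = 111195 m, cos φ = 0.871309): observed ΔN = -411.4 m, observed ΔE = -181.2 m.
Subtracting the expected shift leaves a residual of -411.4 − (-388) = -23.4 m north and -181.2 − (-159) = -22.2 m east.
Residual distance = √((-23.4)² + (-22.2)²) = 32.3 m.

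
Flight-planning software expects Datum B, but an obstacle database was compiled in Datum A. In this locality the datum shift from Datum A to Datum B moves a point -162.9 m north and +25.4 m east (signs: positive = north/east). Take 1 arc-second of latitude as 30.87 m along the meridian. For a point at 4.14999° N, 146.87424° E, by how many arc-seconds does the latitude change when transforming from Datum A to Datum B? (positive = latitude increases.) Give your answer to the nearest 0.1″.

Δφ = -5.3″

1″ of latitude = 30.87 m, so Δφ = -162.9 / 30.87 = -5.277″.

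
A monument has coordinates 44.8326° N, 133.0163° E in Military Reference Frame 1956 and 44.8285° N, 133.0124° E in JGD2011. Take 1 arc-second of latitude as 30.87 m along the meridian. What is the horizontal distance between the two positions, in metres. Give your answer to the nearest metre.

Δφ = 44.8285° − 44.8326° = -0.0041°; Δλ = 133.0124° − 133.0163° = -0.0039°.
1° of latitude = 3600 × 30.87 = 111132 m.
ΔN = Δφ × 111132 = -455.6 m; ΔE = Δλ × 111132 × cos(44.8326°) = -0.0039 × 111132 × 0.709170 = -307.4 m.
Distance = √(ΔE² + ΔN²) = √((-307.4)² + (-455.6)²) = 549.6 m.

550 m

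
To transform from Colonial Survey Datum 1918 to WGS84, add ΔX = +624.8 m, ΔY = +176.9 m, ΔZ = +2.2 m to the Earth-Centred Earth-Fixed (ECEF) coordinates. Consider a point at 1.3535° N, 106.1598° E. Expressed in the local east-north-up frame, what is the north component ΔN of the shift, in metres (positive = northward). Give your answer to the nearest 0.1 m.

ΔN = 2.3 m

At φ = 1.3535°, λ = 106.1598°: sin φ = 0.023621, cos φ = 0.999721, sin λ = 0.960489, cos λ = -0.278317.
ΔN = −sin φ cos λ·ΔX − sin φ sin λ·ΔY + cos φ·ΔZ = −(0.023621)(-0.278317)(624.8) − (0.023621)(0.960489)(176.9) + (0.999721)(2.2) = 2.29 m.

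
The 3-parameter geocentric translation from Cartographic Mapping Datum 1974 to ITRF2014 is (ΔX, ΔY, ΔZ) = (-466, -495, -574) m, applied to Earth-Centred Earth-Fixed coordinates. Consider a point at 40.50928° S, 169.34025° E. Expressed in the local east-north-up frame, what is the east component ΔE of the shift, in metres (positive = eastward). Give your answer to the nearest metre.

At φ = -40.50928°, λ = 169.34025°: sin φ = -0.649571, cos φ = 0.760301, sin λ = 0.184976, cos λ = -0.982743.
ΔE = −sin λ·ΔX + cos λ·ΔY = −(0.184976)·(-466) + (-0.982743)·(-495) = 572.66 m.

ΔE = 573 m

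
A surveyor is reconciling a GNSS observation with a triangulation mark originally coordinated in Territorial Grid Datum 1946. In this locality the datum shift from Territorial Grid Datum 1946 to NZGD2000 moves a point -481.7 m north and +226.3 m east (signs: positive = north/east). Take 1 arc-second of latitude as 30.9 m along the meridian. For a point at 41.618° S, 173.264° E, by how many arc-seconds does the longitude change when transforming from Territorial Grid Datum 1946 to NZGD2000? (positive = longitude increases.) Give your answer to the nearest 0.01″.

At latitude -41.618°, cos φ = 0.747589.
1″ of longitude at this latitude = 30.90 × cos φ = 23.1005 m, so Δλ = 226.3 / 23.1005 = 9.796″.

Δλ = 9.80″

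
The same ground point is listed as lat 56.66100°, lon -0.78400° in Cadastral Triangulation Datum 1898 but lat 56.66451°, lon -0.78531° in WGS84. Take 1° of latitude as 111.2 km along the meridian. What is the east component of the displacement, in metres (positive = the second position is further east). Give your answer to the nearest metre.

ΔE = -80 m

Δφ = 56.66451° − 56.66100° = +0.00351°; Δλ = -0.78531° − -0.78400° = -0.00131°.
ΔN = Δφ × 111200 = 390.3 m; ΔE = Δλ × 111200 × cos(56.66100°) = -0.00131 × 111200 × 0.549592 = -80.1 m.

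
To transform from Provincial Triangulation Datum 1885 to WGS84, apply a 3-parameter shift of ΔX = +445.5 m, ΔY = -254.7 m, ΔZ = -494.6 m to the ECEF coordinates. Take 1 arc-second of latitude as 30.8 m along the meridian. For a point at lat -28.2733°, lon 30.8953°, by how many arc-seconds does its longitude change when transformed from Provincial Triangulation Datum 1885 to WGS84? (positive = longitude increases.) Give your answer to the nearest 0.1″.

sin φ = -0.473678, cos φ = 0.880698, sin λ = 0.513471, cos λ = 0.858107.
East component: ΔE = −sin λ·ΔX + cos λ·ΔY = −(0.513471)(445.5) + (0.858107)(-254.7) = -447.31 m.
1° of latitude spans 3600 × 30.80 = 110880 m; at latitude φ, 1° of longitude spans that × cos φ = 97651.8 m, so Δλ = -447.31 / 97651.8 × 3600 = -16.490″.

Δλ = -16.5″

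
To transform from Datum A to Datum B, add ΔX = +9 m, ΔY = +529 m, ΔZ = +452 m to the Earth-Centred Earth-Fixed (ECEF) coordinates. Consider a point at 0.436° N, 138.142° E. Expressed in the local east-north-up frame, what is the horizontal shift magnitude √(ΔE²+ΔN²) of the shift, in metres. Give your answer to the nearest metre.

At φ = 0.436°, λ = 138.142°: sin φ = 0.007610, cos φ = 0.999971, sin λ = 0.667287, cos λ = -0.744801.
ΔE = −sin λ·ΔX + cos λ·ΔY = −(0.667287)·(9) + (-0.744801)·(529) = -400.01 m.
ΔN = −sin φ cos λ·ΔX − sin φ sin λ·ΔY + cos φ·ΔZ = −(0.007610)(-0.744801)(9) − (0.007610)(0.667287)(529) + (0.999971)(452) = 449.35 m.
Horizontal magnitude = √(ΔE² + ΔN²) = √((-400.01)² + 449.35²) = 601.60 m.

602 m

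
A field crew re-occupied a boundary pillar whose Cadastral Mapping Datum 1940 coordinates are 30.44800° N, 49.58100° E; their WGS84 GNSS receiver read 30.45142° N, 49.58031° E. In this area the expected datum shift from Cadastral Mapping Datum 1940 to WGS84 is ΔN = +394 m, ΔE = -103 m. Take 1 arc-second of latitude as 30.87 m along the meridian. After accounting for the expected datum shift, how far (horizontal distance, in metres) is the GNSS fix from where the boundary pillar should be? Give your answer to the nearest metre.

Observed coordinate differences: Δφ = +0.00342°, Δλ = -0.00069°.
Converting to metres (1° lat = 111132 m, cos φ = 0.862089): observed ΔN = 380.1 m, observed ΔE = -66.1 m.
Subtracting the expected shift leaves a residual of 380.1 − (394) = -13.9 m north and -66.1 − (-103) = 36.9 m east.
Residual distance = √((-13.9)² + 36.9²) = 39.4 m.

39 m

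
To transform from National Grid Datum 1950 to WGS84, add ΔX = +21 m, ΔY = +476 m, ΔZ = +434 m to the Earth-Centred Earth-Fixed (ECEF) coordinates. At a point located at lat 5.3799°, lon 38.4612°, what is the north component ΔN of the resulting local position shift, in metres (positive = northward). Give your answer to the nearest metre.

At φ = 5.3799°, λ = 38.4612°: sin φ = 0.093759, cos φ = 0.995595, sin λ = 0.621985, cos λ = 0.783030.
ΔN = −sin φ cos λ·ΔX − sin φ sin λ·ΔY + cos φ·ΔZ = −(0.093759)(0.783030)(21) − (0.093759)(0.621985)(476) + (0.995595)(434) = 402.79 m.

ΔN = 403 m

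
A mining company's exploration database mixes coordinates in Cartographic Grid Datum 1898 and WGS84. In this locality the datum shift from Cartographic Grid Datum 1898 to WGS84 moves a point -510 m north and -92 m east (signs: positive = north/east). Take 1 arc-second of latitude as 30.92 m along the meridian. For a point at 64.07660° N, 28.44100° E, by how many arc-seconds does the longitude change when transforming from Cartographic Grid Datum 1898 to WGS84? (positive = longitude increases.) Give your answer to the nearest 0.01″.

At latitude 64.07660°, cos φ = 0.437169.
1″ of longitude at this latitude = 30.92 × cos φ = 13.5173 m, so Δλ = -92.0 / 13.5173 = -6.806″.

Δλ = -6.81″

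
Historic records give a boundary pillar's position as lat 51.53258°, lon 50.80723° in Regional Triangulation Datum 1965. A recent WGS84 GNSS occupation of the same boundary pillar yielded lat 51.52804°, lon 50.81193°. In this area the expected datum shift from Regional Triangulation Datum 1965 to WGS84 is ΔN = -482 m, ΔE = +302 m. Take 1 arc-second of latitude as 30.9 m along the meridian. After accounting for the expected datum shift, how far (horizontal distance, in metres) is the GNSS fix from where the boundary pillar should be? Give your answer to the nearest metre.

33 m

Observed coordinate differences: Δφ = -0.00454°, Δλ = +0.00470°.
Converting to metres (1° lat = 111240 m, cos φ = 0.622070): observed ΔN = -505.0 m, observed ΔE = 325.2 m.
Subtracting the expected shift leaves a residual of -505.0 − (-482) = -23.0 m north and 325.2 − (302) = 23.2 m east.
Residual distance = √((-23.0)² + 23.2²) = 32.7 m.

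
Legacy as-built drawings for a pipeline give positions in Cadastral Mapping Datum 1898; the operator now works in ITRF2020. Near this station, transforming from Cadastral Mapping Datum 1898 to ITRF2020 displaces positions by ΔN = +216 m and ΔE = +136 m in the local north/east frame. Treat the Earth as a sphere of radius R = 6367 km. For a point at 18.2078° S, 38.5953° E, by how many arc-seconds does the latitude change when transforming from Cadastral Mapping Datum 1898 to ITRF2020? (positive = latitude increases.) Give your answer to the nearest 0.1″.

Δφ = 7.0″

On a sphere of radius R, 1 rad of latitude = R, so Δφ = ΔN / R = 216.0 / 6367000 = 3.3925e-05 rad = 6.998″.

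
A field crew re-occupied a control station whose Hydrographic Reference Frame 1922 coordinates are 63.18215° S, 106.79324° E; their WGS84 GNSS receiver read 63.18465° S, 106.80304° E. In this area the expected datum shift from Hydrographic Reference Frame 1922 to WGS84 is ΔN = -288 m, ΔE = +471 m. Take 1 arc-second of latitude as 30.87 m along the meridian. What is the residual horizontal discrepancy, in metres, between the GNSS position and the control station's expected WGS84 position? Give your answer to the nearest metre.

Observed coordinate differences: Δφ = -0.00250°, Δλ = +0.00980°.
Converting to metres (1° lat = 111132 m, cos φ = 0.451156): observed ΔN = -277.8 m, observed ΔE = 491.4 m.
Subtracting the expected shift leaves a residual of -277.8 − (-288) = 10.2 m north and 491.4 − (471) = 20.4 m east.
Residual distance = √(10.2² + 20.4²) = 22.8 m.

23 m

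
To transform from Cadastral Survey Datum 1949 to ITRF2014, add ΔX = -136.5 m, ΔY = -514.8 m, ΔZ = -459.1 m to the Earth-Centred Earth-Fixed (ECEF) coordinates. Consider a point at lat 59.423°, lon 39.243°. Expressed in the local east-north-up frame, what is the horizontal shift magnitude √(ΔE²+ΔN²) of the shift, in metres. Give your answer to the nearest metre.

341 m

The local east axis at (φ, λ) is (−sin λ, cos λ, 0), so ΔE = −sin(39.243°)·(-136.5) + cos(39.243°)·(-514.8) = -312.35 m.
The local north axis is (−sin φ cos λ, −sin φ sin λ, cos φ), giving ΔN = 91.015 + 280.383 − 233.542 = 137.86 m.
Horizontal magnitude = √(ΔE² + ΔN²) = √((-312.35)² + 137.86²) = 341.41 m.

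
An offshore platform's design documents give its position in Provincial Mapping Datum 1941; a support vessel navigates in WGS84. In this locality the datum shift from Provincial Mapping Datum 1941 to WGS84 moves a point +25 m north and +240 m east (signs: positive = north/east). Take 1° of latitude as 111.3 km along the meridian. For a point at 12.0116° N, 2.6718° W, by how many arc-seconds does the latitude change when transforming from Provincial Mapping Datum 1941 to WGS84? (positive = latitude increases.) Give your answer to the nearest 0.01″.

Δφ = 0.81″

1° of latitude = 111.3 km, so Δφ = 25.0 / 111300 = 0.0002246° = 0.809″.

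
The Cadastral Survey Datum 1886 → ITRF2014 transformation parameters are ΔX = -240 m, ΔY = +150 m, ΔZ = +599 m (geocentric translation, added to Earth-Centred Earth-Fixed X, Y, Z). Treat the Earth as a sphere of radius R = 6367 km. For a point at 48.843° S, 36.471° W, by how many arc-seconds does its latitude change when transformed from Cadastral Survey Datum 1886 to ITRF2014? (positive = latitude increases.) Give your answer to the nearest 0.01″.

sin φ = -0.752909, cos φ = 0.658125, sin λ = -0.594416, cos λ = 0.804158.
North component: ΔN = −sin φ cos λ·ΔX − sin φ sin λ·ΔY + cos φ·ΔZ = −(-0.752909)(0.804158)(-240) − (-0.752909)(-0.594416)(150) + (0.658125)(599) = 181.78 m.
1° of latitude spans πR/180 = 111125 m, so Δφ = 181.78 / 111125 × 3600 = 5.889″.

Δφ = 5.89″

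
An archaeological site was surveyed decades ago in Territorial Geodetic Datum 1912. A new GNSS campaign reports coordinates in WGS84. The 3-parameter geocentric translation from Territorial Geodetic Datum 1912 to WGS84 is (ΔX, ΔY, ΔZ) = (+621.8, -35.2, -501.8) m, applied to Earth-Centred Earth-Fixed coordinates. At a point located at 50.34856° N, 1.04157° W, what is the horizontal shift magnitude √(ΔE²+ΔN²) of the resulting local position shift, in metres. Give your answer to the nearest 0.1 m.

At φ = 50.34856°, λ = -1.04157°: sin φ = 0.769941, cos φ = 0.638115, sin λ = -0.018178, cos λ = 0.999835.
ΔE = −sin λ·ΔX + cos λ·ΔY = −(-0.018178)·(621.8) + (0.999835)·(-35.2) = -23.89 m.
ΔN = −sin φ cos λ·ΔX − sin φ sin λ·ΔY + cos φ·ΔZ = −(0.769941)(0.999835)(621.8) − (0.769941)(-0.018178)(-35.2) + (0.638115)(-501.8) = -799.37 m.
Horizontal magnitude = √(ΔE² + ΔN²) = √((-23.89)² + (-799.37)²) = 799.73 m.

799.7 m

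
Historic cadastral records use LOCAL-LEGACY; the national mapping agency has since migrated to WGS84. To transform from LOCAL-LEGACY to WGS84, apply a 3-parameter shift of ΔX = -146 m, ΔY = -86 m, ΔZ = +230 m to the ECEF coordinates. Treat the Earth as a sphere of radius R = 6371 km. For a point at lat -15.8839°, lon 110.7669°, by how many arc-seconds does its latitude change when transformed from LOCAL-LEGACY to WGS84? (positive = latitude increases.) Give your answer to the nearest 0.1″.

Δφ = 6.9″

sin φ = -0.273689, cos φ = 0.961818, sin λ = 0.935031, cos λ = -0.354567.
North component: ΔN = −sin φ cos λ·ΔX − sin φ sin λ·ΔY + cos φ·ΔZ = −(-0.273689)(-0.354567)(-146) − (-0.273689)(0.935031)(-86) + (0.961818)(230) = 213.38 m.
1° of latitude spans πR/180 = 111195 m, so Δφ = 213.38 / 111195 × 3600 = 6.908″.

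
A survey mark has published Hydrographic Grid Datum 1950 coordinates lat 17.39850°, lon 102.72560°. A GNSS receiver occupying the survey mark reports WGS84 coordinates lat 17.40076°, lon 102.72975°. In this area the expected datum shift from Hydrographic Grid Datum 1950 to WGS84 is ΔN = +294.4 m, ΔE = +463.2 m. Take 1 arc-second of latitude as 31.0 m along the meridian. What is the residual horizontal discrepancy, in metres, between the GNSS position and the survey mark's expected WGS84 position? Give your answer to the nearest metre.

Observed coordinate differences: Δφ = +0.00226°, Δλ = +0.00415°.
Converting to metres (1° lat = 111600 m, cos φ = 0.954248): observed ΔN = 252.2 m, observed ΔE = 442.0 m.
Subtracting the expected shift leaves a residual of 252.2 − (294.4) = -42.2 m north and 442.0 − (463.2) = -21.2 m east.
Residual distance = √((-42.2)² + (-21.2)²) = 47.2 m.

47 m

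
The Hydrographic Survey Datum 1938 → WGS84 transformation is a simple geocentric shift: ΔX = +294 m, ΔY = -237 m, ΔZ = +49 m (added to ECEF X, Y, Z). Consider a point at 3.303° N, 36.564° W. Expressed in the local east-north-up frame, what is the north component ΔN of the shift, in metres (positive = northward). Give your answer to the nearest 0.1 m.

At φ = 3.303°, λ = -36.564°: sin φ = 0.057616, cos φ = 0.998339, sin λ = -0.595720, cos λ = 0.803192.
ΔN = −sin φ cos λ·ΔX − sin φ sin λ·ΔY + cos φ·ΔZ = −(0.057616)(0.803192)(294) − (0.057616)(-0.595720)(-237) + (0.998339)(49) = 27.18 m.

ΔN = 27.2 m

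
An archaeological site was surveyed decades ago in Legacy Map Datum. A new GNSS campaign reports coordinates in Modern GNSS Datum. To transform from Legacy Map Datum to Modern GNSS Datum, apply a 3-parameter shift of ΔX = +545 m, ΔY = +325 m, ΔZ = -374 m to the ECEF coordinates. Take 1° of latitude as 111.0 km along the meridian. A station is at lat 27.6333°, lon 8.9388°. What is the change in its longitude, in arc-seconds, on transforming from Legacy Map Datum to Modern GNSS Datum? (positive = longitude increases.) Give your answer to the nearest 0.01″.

sin φ = 0.463811, cos φ = 0.885934, sin λ = 0.155379, cos λ = 0.987855.
East component: ΔE = −sin λ·ΔX + cos λ·ΔY = −(0.155379)(545) + (0.987855)(325) = 236.37 m.
1° of latitude spans 111000 m; at latitude φ, 1° of longitude spans that × cos φ = 98338.7 m, so Δλ = 236.37 / 98338.7 × 3600 = 8.653″.

Δλ = 8.65″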